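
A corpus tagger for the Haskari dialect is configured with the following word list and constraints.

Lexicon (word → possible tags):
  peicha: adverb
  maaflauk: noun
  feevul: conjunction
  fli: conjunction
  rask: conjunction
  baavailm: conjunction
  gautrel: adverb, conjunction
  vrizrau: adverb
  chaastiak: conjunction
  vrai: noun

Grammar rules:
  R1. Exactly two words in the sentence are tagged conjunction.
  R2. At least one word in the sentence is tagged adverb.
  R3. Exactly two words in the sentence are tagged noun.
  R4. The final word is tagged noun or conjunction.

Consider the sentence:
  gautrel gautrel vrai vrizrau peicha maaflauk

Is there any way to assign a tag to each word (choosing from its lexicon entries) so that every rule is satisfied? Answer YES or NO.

Candidates per position — 1:gautrel {adverb,conjunction}; 2:gautrel {adverb,conjunction}; 3:vrai {noun}; 4:vrizrau {adverb}; 5:peicha {adverb}; 6:maaflauk {noun}.
One satisfying assignment: conjunction conjunction noun adverb adverb noun.
Checking: rule 1 satisfied; rule 2 satisfied; rule 3 satisfied; rule 4 satisfied.

YES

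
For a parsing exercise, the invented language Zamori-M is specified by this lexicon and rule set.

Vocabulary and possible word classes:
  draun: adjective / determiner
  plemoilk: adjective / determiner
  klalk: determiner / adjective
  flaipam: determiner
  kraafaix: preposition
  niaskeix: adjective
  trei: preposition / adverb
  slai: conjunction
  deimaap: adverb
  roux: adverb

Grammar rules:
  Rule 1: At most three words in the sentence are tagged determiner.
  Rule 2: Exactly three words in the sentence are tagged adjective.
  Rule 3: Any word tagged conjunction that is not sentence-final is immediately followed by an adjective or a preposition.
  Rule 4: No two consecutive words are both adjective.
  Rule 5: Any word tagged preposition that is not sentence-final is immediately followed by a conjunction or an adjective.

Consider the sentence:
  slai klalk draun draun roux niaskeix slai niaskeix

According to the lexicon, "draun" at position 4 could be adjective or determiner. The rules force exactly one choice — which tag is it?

determiner

Candidates per position — 1:slai {conjunction}; 2:klalk {determiner,adjective}; 3:draun {adjective,determiner}; 4:draun {adjective,determiner}; 5:roux {adverb}; 6:niaskeix {adjective}; 7:slai {conjunction}; 8:niaskeix {adjective}.
Position 2: determiner is ruled out by rule 3; that leaves adjective.
Position 3: adjective is ruled out by rule 2; that leaves determiner.
Position 4: adjective is ruled out by rule 2; that leaves determiner.
So the tagging must be: conjunction adjective determiner determiner adverb adjective conjunction adjective.
Verifying each rule — rule 1 satisfied; rule 2 satisfied; rule 3 satisfied; rule 4 satisfied; rule 5 satisfied.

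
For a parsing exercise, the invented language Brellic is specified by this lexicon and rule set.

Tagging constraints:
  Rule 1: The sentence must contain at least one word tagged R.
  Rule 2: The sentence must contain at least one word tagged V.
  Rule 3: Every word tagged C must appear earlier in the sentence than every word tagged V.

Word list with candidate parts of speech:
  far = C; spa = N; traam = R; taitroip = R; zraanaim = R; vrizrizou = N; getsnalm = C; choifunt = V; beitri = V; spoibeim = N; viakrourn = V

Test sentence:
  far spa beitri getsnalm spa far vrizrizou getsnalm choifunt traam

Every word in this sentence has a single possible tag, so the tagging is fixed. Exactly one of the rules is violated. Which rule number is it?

Fixed tagging: C N V C N C N C V R.
Applying the rules: R1 pass, R2 pass, R3 fail.
Only rule 3 fails.

3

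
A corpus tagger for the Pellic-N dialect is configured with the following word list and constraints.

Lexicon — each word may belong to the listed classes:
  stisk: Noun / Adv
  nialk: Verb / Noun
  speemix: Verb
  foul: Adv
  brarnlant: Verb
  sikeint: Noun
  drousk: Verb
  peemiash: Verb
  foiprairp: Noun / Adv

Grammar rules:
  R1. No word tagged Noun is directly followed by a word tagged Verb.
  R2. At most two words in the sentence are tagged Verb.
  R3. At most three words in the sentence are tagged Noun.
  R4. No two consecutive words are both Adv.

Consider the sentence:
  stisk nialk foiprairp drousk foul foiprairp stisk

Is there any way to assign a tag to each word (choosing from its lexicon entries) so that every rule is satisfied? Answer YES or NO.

Candidates per position — 1:stisk {Noun,Adv}; 2:nialk {Verb,Noun}; 3:foiprairp {Noun,Adv}; 4:drousk {Verb}; 5:foul {Adv}; 6:foiprairp {Noun,Adv}; 7:stisk {Noun,Adv}.
One satisfying assignment: Adv Verb Adv Verb Adv Noun Adv.
Check: rule 1 ok; rule 2 ok; rule 3 ok; rule 4 ok.

YES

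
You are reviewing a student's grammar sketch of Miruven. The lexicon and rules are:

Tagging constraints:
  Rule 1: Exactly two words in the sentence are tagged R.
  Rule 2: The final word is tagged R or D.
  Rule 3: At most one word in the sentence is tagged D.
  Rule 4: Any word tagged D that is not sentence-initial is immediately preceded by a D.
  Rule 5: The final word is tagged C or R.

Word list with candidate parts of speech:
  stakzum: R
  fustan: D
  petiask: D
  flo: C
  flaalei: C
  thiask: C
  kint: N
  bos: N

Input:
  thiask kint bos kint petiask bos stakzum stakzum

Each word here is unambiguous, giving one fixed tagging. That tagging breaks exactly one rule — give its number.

Fixed tagging: C N N N D N R R.
Applying the rules: R1 pass, R2 pass, R3 pass, R4 fail, R5 pass.
Only rule 4 fails.

4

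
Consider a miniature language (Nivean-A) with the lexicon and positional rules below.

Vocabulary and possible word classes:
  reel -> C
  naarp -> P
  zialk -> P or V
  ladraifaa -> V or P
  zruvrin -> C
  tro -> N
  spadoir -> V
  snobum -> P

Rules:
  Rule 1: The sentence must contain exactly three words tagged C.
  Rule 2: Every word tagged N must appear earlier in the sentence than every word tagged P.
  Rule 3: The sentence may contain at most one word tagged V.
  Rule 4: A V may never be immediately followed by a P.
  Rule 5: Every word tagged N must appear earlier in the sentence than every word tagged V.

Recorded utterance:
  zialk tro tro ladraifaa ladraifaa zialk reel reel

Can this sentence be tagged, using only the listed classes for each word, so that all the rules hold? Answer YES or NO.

Candidates per position — 1:zialk {P,V}; 2:tro {N}; 3:tro {N}; 4:ladraifaa {V,P}; 5:ladraifaa {V,P}; 6:zialk {P,V}; 7:reel {C}; 8:reel {C}.
Rule 1 cannot be satisfied by any choice of tags from the lexicon.
So there is no consistent tagging.

NO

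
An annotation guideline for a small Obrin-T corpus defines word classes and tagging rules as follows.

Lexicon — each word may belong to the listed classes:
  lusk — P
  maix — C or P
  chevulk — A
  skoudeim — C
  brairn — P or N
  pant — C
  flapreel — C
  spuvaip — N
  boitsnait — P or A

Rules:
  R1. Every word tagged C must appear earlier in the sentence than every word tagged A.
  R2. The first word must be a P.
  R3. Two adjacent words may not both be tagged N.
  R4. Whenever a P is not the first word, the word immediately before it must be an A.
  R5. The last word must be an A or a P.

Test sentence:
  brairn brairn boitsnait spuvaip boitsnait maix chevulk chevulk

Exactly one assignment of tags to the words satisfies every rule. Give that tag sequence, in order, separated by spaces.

P N A N A P A A

Candidates per position — 1:brairn {P,N}; 2:brairn {P,N}; 3:boitsnait {P,A}; 4:spuvaip {N}; 5:boitsnait {P,A}; 6:maix {C,P}; 7:chevulk {A}; 8:chevulk {A}.
Position 1: tagging it N would leave rule 2 unsatisfiable, so it must be P.
Position 2: tagging it P would leave rule 4 unsatisfiable, so it must be N.
Position 3: tagging it P would leave rule 4 unsatisfiable, so it must be A.
Position 5: tagging it P would leave rule 4 unsatisfiable, so it must be A.
Position 6: tagging it C would leave rule 1 unsatisfiable, so it must be P.
The only consistent sequence is: P N A N A P A A.
Check: rule 1 ok; rule 2 ok; rule 3 ok; rule 4 ok; rule 5 ok.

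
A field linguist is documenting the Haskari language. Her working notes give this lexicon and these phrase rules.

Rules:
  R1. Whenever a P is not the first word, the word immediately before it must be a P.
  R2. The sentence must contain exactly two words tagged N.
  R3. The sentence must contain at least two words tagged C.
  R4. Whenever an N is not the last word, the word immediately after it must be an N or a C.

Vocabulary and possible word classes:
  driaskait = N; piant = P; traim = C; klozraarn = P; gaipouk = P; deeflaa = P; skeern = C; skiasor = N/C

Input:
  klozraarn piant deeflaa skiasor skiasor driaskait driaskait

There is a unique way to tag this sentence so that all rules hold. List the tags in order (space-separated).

P P P C C N N

Candidates per position — 1:klozraarn {P}; 2:piant {P}; 3:deeflaa {P}; 4:skiasor {N,C}; 5:skiasor {N,C}; 6:driaskait {N}; 7:driaskait {N}.
If word 4 were N, no tagging could satisfy rule 2; so word 4 is C.
If word 5 were N, no tagging could satisfy rule 2; so word 5 is C.
The unique satisfying tagging is: P P P C C N N.
Rule-by-rule: rule 1 ok; rule 2 ok; rule 3 ok; rule 4 ok.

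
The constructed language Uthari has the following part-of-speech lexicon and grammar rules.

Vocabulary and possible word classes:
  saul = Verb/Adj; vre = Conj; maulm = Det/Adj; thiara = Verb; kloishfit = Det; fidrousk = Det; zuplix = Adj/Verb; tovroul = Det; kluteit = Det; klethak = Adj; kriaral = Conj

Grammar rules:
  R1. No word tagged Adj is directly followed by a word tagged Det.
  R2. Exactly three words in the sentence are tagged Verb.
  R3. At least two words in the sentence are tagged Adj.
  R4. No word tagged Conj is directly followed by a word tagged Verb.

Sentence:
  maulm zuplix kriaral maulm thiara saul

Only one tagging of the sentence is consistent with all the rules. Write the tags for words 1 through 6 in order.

Candidates per position — 1:maulm {Det,Adj}; 2:zuplix {Adj,Verb}; 3:kriaral {Conj}; 4:maulm {Det,Adj}; 5:thiara {Verb}; 6:saul {Verb,Adj}.
Word 2 cannot be Adj — rule 2 would then fail for every completion. It is Verb.
Word 6 cannot be Adj — rule 2 would then fail for every completion. It is Verb.
Word 1 cannot be Det — rule 3 would then fail for every completion. It is Adj.
Word 4 cannot be Det — rule 3 would then fail for every completion. It is Adj.
The only consistent sequence is: Adj Verb Conj Adj Verb Verb.
Check: rule 1 ✓; rule 2 ✓; rule 3 ✓; rule 4 ✓.

Adj Verb Conj Adj Verb Verb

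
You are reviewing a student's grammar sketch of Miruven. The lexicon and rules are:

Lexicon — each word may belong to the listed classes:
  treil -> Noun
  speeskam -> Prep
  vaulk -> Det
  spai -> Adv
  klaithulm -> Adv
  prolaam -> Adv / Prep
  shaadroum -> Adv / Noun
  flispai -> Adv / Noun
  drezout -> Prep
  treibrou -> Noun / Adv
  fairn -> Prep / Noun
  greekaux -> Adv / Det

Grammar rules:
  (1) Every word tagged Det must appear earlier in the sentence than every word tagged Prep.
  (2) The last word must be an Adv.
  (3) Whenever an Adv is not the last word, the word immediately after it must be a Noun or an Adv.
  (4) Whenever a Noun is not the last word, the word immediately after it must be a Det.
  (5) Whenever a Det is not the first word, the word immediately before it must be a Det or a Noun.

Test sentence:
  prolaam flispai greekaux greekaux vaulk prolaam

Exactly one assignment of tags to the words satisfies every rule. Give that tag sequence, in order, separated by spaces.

Candidates per position — 1:prolaam {Adv,Prep}; 2:flispai {Adv,Noun}; 3:greekaux {Adv,Det}; 4:greekaux {Adv,Det}; 5:vaulk {Det}; 6:prolaam {Adv,Prep}.
Position 1: tagging it Prep would leave rule 1 unsatisfiable, so it must be Adv.
Position 2: tagging it Adv would leave rule 3 unsatisfiable, so it must be Noun.
Position 3: tagging it Adv would leave rule 3 unsatisfiable, so it must be Det.
Position 4: tagging it Adv would leave rule 3 unsatisfiable, so it must be Det.
Position 6: tagging it Prep would leave rule 2 unsatisfiable, so it must be Adv.
The unique satisfying tagging is: Adv Noun Det Det Det Adv.
Checking: rule 1 holds; rule 2 holds; rule 3 holds; rule 4 holds; rule 5 holds.

Adv Noun Det Det Det Adv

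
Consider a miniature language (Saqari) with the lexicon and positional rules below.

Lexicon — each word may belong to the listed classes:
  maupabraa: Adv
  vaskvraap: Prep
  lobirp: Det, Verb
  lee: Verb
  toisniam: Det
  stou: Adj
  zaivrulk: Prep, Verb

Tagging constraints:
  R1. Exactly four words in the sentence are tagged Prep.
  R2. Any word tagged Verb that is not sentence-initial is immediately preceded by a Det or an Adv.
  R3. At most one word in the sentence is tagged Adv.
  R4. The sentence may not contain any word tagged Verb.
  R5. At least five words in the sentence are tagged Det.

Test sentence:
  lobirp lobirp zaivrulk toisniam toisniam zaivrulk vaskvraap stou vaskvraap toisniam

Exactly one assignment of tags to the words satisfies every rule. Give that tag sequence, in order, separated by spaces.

Det Det Prep Det Det Prep Prep Adj Prep Det

Candidates per position — 1:lobirp {Det,Verb}; 2:lobirp {Det,Verb}; 3:zaivrulk {Prep,Verb}; 4:toisniam {Det}; 5:toisniam {Det}; 6:zaivrulk {Prep,Verb}; 7:vaskvraap {Prep}; 8:stou {Adj}; 9:vaskvraap {Prep}; 10:toisniam {Det}.
Position 1: tagging it Verb would leave rule 4 unsatisfiable, so it must be Det.
Position 2: tagging it Verb would leave rule 4 unsatisfiable, so it must be Det.
Position 3: tagging it Verb would leave rule 1 unsatisfiable, so it must be Prep.
Position 6: tagging it Verb would leave rule 1 unsatisfiable, so it must be Prep.
That leaves exactly one tagging: Det Det Prep Det Det Prep Prep Adj Prep Det.
Rule-by-rule: rule 1 ok; rule 2 ok; rule 3 ok; rule 4 ok; rule 5 ok.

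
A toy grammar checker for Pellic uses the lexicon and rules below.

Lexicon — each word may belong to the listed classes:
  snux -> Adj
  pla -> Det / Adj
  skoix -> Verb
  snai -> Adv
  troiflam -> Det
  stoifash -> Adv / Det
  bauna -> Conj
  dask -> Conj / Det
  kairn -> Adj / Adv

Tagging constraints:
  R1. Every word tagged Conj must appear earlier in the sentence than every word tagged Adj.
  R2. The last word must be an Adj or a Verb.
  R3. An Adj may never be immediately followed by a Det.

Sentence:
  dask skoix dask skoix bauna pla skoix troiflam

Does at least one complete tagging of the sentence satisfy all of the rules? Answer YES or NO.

Candidates per position — 1:dask {Conj,Det}; 2:skoix {Verb}; 3:dask {Conj,Det}; 4:skoix {Verb}; 5:bauna {Conj}; 6:pla {Det,Adj}; 7:skoix {Verb}; 8:troiflam {Det}.
Rule 2 cannot be satisfied by any choice of tags from the lexicon.
So there is no consistent tagging.

NO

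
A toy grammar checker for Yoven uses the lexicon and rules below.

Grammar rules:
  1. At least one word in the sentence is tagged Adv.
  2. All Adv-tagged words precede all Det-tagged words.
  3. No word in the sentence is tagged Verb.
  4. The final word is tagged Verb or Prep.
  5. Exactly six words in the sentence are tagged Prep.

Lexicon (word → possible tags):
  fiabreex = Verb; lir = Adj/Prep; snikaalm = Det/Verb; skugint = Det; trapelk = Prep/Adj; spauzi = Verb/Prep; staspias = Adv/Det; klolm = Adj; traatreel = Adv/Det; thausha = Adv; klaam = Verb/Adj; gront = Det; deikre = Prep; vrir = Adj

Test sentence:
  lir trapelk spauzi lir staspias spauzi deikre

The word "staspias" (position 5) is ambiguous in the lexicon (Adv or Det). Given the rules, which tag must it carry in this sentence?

Candidates per position — 1:lir {Adj,Prep}; 2:trapelk {Prep,Adj}; 3:spauzi {Verb,Prep}; 4:lir {Adj,Prep}; 5:staspias {Adv,Det}; 6:spauzi {Verb,Prep}; 7:deikre {Prep}.
At position 1, choosing Adj makes rule 5 impossible to satisfy; hence Prep.
At position 2, choosing Adj makes rule 5 impossible to satisfy; hence Prep.
At position 3, choosing Verb makes rule 3 impossible to satisfy; hence Prep.
At position 4, choosing Adj makes rule 5 impossible to satisfy; hence Prep.
At position 5, choosing Det makes rule 1 impossible to satisfy; hence Adv.
At position 6, choosing Verb makes rule 3 impossible to satisfy; hence Prep.
The unique satisfying tagging is: Prep Prep Prep Prep Adv Prep Prep.
Verifying each rule — rule 1 satisfied; rule 2 satisfied; rule 3 satisfied; rule 4 satisfied; rule 5 satisfied.

Adv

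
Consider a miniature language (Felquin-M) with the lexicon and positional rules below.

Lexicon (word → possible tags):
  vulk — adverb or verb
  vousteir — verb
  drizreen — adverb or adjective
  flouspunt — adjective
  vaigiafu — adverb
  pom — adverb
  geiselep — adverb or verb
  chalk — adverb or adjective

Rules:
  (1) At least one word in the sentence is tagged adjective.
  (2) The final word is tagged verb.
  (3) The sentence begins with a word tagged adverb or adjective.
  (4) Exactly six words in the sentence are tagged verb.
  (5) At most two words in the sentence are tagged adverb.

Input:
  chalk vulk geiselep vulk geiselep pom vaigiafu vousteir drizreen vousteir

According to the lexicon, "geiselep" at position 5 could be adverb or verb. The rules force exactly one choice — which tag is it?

Candidates per position — 1:chalk {adverb,adjective}; 2:vulk {adverb,verb}; 3:geiselep {adverb,verb}; 4:vulk {adverb,verb}; 5:geiselep {adverb,verb}; 6:pom {adverb}; 7:vaigiafu {adverb}; 8:vousteir {verb}; 9:drizreen {adverb,adjective}; 10:vousteir {verb}.
Word 1 cannot be adverb — rule 5 would then fail for every completion. It is adjective.
Word 2 cannot be adverb — rule 4 would then fail for every completion. It is verb.
Word 3 cannot be adverb — rule 4 would then fail for every completion. It is verb.
Word 4 cannot be adverb — rule 4 would then fail for every completion. It is verb.
Word 5 cannot be adverb — rule 4 would then fail for every completion. It is verb.
Word 9 cannot be adverb — rule 5 would then fail for every completion. It is adjective.
The only consistent sequence is: adjective verb verb verb verb adverb adverb verb adjective verb.
Check: rule 1 satisfied; rule 2 satisfied; rule 3 satisfied; rule 4 satisfied; rule 5 satisfied.

verb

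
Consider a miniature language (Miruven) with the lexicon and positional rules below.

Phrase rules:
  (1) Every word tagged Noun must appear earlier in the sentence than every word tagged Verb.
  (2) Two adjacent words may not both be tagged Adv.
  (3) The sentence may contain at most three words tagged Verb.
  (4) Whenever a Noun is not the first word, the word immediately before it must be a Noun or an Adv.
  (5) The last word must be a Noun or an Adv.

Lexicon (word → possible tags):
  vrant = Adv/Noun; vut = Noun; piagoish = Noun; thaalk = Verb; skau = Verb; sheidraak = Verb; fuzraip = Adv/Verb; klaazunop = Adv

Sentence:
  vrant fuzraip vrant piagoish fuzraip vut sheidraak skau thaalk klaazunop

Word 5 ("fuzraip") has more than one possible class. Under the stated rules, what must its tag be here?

Candidates per position — 1:vrant {Adv,Noun}; 2:fuzraip {Adv,Verb}; 3:vrant {Adv,Noun}; 4:piagoish {Noun}; 5:fuzraip {Adv,Verb}; 6:vut {Noun}; 7:sheidraak {Verb}; 8:skau {Verb}; 9:thaalk {Verb}; 10:klaazunop {Adv}.
Position 2: tagging it Verb would leave rule 1 unsatisfiable, so it must be Adv.
Position 3: tagging it Adv would leave rule 2 unsatisfiable, so it must be Noun.
Position 5: tagging it Verb would leave rule 1 unsatisfiable, so it must be Adv.
Position 1: tagging it Adv would leave rule 2 unsatisfiable, so it must be Noun.
So the tagging must be: Noun Adv Noun Noun Adv Noun Verb Verb Verb Adv.
Check: rule 1 ✓; rule 2 ✓; rule 3 ✓; rule 4 ✓; rule 5 ✓.

Adv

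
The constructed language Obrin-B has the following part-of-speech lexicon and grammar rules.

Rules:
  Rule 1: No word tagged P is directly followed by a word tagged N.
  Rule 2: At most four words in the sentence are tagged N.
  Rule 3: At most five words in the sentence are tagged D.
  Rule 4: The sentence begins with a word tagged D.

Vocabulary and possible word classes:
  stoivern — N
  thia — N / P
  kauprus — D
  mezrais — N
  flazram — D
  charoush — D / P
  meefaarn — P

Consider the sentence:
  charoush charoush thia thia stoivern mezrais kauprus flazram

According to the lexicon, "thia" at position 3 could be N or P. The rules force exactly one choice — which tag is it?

Candidates per position — 1:charoush {D,P}; 2:charoush {D,P}; 3:thia {N,P}; 4:thia {N,P}; 5:stoivern {N}; 6:mezrais {N}; 7:kauprus {D}; 8:flazram {D}.
Position 1: P is ruled out by rule 4; that leaves D.
Position 2: P is ruled out by rule 1; that leaves D.
Position 3: P is ruled out by rule 1; that leaves N.
Position 4: P is ruled out by rule 1; that leaves N.
The only consistent sequence is: D D N N N N D D.
Rule-by-rule: rule 1 ✓; rule 2 ✓; rule 3 ✓; rule 4 ✓.

N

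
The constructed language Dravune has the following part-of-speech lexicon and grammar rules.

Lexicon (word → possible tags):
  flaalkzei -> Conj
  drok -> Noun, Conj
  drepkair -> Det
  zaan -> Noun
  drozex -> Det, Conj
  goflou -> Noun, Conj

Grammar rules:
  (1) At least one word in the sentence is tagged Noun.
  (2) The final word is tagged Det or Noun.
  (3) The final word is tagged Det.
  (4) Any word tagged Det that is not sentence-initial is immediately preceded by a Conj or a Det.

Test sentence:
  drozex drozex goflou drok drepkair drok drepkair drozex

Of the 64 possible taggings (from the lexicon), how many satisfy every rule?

Candidates per position — 1:drozex {Det,Conj}; 2:drozex {Det,Conj}; 3:goflou {Noun,Conj}; 4:drok {Noun,Conj}; 5:drepkair {Det}; 6:drok {Noun,Conj}; 7:drepkair {Det}; 8:drozex {Det,Conj}.
There are 64 candidate sequences in total.
The sequences that satisfy every rule: Det Det Noun Conj Det Conj Det Det; Det Conj Noun Conj Det Conj Det Det; Conj Det Noun Conj Det Conj Det Det; Conj Conj Noun Conj Det Conj Det Det.
Count = 4.

4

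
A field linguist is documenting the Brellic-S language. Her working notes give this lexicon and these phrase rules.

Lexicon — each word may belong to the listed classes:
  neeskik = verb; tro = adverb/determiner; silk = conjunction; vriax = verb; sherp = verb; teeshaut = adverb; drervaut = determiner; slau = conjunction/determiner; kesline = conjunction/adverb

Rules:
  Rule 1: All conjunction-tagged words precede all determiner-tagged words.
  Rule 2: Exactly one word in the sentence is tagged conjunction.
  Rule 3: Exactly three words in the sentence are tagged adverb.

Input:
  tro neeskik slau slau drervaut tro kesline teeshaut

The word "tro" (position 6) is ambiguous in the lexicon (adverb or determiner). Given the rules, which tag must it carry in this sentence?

determiner

Candidates per position — 1:tro {adverb,determiner}; 2:neeskik {verb}; 3:slau {conjunction,determiner}; 4:slau {conjunction,determiner}; 5:drervaut {determiner}; 6:tro {adverb,determiner}; 7:kesline {conjunction,adverb}; 8:teeshaut {adverb}.
If word 7 were conjunction, no tagging could satisfy rule 1; so word 7 is adverb.
Position 6: the remaining choice is settled jointly with positions 1, 3, 4 — only determiner at position 6 is part of a tagging that satisfies every rule.
The only consistent sequence is: adverb verb conjunction determiner determiner determiner adverb adverb.
Checking: rule 1 ✓; rule 2 ✓; rule 3 ✓.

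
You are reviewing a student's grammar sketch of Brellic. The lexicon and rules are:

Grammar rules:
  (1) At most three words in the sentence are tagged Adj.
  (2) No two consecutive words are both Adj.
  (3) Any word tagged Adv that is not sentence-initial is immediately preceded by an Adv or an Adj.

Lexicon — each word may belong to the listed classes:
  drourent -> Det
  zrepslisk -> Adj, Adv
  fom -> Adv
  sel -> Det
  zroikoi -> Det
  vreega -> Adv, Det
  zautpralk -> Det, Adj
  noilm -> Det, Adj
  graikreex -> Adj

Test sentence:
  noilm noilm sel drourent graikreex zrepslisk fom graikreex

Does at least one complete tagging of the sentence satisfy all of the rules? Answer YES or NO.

Candidates per position — 1:noilm {Det,Adj}; 2:noilm {Det,Adj}; 3:sel {Det}; 4:drourent {Det}; 5:graikreex {Adj}; 6:zrepslisk {Adj,Adv}; 7:fom {Adv}; 8:graikreex {Adj}.
One satisfying assignment: Det Det Det Det Adj Adv Adv Adj.
Checking: rule 1 ok; rule 2 ok; rule 3 ok.

YES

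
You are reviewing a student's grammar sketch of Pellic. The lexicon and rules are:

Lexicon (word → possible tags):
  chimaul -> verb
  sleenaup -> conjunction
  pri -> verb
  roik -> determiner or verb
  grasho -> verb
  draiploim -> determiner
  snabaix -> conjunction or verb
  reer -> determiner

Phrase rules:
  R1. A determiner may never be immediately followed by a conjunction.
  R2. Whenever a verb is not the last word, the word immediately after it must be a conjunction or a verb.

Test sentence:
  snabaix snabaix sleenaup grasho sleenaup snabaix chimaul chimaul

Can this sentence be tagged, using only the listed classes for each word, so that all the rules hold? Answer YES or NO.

YES

Candidates per position — 1:snabaix {conjunction,verb}; 2:snabaix {conjunction,verb}; 3:sleenaup {conjunction}; 4:grasho {verb}; 5:sleenaup {conjunction}; 6:snabaix {conjunction,verb}; 7:chimaul {verb}; 8:chimaul {verb}.
One satisfying assignment: verb conjunction conjunction verb conjunction verb verb verb.
Rule-by-rule: rule 1 holds; rule 2 holds.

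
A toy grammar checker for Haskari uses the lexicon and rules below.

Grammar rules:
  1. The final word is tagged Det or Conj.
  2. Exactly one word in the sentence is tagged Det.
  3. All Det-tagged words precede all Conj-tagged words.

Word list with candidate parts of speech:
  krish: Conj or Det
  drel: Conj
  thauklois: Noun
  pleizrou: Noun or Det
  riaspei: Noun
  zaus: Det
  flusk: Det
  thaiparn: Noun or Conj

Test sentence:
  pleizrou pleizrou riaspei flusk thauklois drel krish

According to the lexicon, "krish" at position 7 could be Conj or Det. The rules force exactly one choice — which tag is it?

Conj

Candidates per position — 1:pleizrou {Noun,Det}; 2:pleizrou {Noun,Det}; 3:riaspei {Noun}; 4:flusk {Det}; 5:thauklois {Noun}; 6:drel {Conj}; 7:krish {Conj,Det}.
Position 1: tagging it Det would leave rule 2 unsatisfiable, so it must be Noun.
Position 2: tagging it Det would leave rule 2 unsatisfiable, so it must be Noun.
Position 7: tagging it Det would leave rule 2 unsatisfiable, so it must be Conj.
The unique satisfying tagging is: Noun Noun Noun Det Noun Conj Conj.
Rule-by-rule: rule 1 ✓; rule 2 ✓; rule 3 ✓.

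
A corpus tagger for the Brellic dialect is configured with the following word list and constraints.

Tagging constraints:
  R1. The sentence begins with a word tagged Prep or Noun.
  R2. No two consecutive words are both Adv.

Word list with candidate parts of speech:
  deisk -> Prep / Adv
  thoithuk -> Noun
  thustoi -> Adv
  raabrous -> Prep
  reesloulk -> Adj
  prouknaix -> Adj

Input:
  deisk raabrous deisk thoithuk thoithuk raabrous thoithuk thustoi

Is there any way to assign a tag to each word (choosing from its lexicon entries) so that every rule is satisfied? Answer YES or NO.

YES

Candidates per position — 1:deisk {Prep,Adv}; 2:raabrous {Prep}; 3:deisk {Prep,Adv}; 4:thoithuk {Noun}; 5:thoithuk {Noun}; 6:raabrous {Prep}; 7:thoithuk {Noun}; 8:thustoi {Adv}.
One satisfying assignment: Prep Prep Adv Noun Noun Prep Noun Adv.
Check: rule 1 ✓; rule 2 ✓.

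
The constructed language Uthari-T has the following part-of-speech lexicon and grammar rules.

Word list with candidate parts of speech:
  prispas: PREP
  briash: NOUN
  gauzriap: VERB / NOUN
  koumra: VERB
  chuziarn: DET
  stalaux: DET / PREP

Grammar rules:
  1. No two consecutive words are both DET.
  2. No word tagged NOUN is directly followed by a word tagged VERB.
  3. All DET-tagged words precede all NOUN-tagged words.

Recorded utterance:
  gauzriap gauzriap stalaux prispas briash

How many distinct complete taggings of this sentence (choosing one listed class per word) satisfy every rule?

4

Candidates per position — 1:gauzriap {VERB,NOUN}; 2:gauzriap {VERB,NOUN}; 3:stalaux {DET,PREP}; 4:prispas {PREP}; 5:briash {NOUN}.
There are 8 candidate sequences in total.
The sequences that satisfy every rule: VERB VERB DET PREP NOUN; VERB VERB PREP PREP NOUN; VERB NOUN PREP PREP NOUN; NOUN NOUN PREP PREP NOUN.
Count = 4.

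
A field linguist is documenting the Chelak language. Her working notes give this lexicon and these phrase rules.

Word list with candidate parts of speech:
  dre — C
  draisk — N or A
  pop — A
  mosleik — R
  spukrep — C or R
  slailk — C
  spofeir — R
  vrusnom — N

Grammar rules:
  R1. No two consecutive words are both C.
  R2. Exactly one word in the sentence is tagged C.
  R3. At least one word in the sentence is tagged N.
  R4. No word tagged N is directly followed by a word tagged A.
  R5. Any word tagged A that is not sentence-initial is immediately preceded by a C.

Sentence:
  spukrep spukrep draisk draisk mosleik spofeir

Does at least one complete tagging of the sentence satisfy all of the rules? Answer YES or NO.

Candidates per position — 1:spukrep {C,R}; 2:spukrep {C,R}; 3:draisk {N,A}; 4:draisk {N,A}; 5:mosleik {R}; 6:spofeir {R}.
One satisfying assignment: R C N N R R.
Check: rule 1 ✓; rule 2 ✓; rule 3 ✓; rule 4 ✓; rule 5 ✓.

YES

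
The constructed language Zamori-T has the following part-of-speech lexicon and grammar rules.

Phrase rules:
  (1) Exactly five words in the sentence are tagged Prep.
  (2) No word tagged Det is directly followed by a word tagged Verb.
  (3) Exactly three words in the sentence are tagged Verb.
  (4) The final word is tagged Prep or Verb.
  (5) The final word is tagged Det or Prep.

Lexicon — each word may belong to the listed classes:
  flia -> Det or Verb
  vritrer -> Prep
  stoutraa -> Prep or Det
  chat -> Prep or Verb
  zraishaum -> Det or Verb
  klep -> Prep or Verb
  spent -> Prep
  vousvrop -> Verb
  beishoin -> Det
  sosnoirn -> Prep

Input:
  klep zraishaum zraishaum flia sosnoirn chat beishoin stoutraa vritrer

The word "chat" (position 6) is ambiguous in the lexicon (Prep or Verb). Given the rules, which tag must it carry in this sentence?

Prep

Candidates per position — 1:klep {Prep,Verb}; 2:zraishaum {Det,Verb}; 3:zraishaum {Det,Verb}; 4:flia {Det,Verb}; 5:sosnoirn {Prep}; 6:chat {Prep,Verb}; 7:beishoin {Det}; 8:stoutraa {Prep,Det}; 9:vritrer {Prep}.
Position 1: Verb is ruled out by rule 1; that leaves Prep.
Position 6: Verb is ruled out by rule 1; that leaves Prep.
Position 8: Det is ruled out by rule 1; that leaves Prep.
Position 2: Det is ruled out by rule 3; that leaves Verb.
Position 3: Det is ruled out by rule 3; that leaves Verb.
Position 4: Det is ruled out by rule 3; that leaves Verb.
That leaves exactly one tagging: Prep Verb Verb Verb Prep Prep Det Prep Prep.
Check: rule 1 ok; rule 2 ok; rule 3 ok; rule 4 ok; rule 5 ok.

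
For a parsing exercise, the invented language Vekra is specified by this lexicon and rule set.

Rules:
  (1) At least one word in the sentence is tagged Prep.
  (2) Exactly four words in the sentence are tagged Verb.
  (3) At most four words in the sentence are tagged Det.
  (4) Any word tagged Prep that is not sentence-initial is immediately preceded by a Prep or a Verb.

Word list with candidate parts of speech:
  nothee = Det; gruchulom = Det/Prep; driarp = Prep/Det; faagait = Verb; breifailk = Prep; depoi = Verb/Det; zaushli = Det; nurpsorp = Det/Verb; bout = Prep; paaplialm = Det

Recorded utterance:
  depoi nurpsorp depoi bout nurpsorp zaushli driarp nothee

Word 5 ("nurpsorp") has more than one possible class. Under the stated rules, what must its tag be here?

Verb

Candidates per position — 1:depoi {Verb,Det}; 2:nurpsorp {Det,Verb}; 3:depoi {Verb,Det}; 4:bout {Prep}; 5:nurpsorp {Det,Verb}; 6:zaushli {Det}; 7:driarp {Prep,Det}; 8:nothee {Det}.
Position 1: tagging it Det would leave rule 2 unsatisfiable, so it must be Verb.
Position 2: tagging it Det would leave rule 2 unsatisfiable, so it must be Verb.
Position 3: tagging it Det would leave rule 2 unsatisfiable, so it must be Verb.
Position 5: tagging it Det would leave rule 2 unsatisfiable, so it must be Verb.
Position 7: tagging it Prep would leave rule 4 unsatisfiable, so it must be Det.
The unique satisfying tagging is: Verb Verb Verb Prep Verb Det Det Det.
Checking: rule 1 holds; rule 2 holds; rule 3 holds; rule 4 holds.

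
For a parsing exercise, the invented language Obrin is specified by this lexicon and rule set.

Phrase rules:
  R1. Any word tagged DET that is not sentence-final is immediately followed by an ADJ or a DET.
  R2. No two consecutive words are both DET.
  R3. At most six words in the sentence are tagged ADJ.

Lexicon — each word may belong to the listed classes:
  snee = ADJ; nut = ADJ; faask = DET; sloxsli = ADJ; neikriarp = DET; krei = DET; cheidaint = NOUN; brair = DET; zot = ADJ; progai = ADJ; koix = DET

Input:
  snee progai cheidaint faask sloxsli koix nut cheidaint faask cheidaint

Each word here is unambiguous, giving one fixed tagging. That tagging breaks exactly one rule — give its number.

1

Fixed tagging: ADJ ADJ NOUN DET ADJ DET ADJ NOUN DET NOUN.
Applying the rules: R1 violated, R2 holds, R3 holds.
Only rule 1 fails.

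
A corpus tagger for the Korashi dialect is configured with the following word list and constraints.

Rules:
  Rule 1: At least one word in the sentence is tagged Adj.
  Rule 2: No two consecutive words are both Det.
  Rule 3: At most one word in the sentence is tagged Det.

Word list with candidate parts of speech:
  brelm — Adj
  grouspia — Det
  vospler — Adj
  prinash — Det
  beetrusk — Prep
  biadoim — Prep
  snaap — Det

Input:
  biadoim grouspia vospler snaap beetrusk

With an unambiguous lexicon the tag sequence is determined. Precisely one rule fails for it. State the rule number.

3

Fixed tagging: Prep Det Adj Det Prep.
Rule check: R1 pass, R2 pass, R3 fail.
Only rule 3 fails.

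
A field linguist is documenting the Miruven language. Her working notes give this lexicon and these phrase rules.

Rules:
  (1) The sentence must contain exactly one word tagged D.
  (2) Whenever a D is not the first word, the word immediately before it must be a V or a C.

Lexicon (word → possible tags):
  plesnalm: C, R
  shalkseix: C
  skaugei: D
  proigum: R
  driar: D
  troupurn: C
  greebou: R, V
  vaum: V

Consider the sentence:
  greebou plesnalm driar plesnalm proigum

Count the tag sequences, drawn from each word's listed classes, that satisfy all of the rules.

Candidates per position — 1:greebou {R,V}; 2:plesnalm {C,R}; 3:driar {D}; 4:plesnalm {C,R}; 5:proigum {R}.
There are 8 candidate sequences in total.
The sequences that satisfy every rule: R C D C R; R C D R R; V C D C R; V C D R R.
Count = 4.

4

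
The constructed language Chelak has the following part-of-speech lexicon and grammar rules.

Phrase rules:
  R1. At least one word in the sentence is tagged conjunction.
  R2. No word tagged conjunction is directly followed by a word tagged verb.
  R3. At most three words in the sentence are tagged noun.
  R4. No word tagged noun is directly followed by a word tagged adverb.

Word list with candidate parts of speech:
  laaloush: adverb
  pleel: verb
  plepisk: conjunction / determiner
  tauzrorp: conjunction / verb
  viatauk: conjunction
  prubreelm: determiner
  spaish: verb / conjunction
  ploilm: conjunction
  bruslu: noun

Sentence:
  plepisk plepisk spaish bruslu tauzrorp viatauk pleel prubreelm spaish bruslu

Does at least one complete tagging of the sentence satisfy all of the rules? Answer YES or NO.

NO

Candidates per position — 1:plepisk {conjunction,determiner}; 2:plepisk {conjunction,determiner}; 3:spaish {verb,conjunction}; 4:bruslu {noun}; 5:tauzrorp {conjunction,verb}; 6:viatauk {conjunction}; 7:pleel {verb}; 8:prubreelm {determiner}; 9:spaish {verb,conjunction}; 10:bruslu {noun}.
Rule 2 cannot be satisfied by any choice of tags from the lexicon.
So there is no consistent tagging.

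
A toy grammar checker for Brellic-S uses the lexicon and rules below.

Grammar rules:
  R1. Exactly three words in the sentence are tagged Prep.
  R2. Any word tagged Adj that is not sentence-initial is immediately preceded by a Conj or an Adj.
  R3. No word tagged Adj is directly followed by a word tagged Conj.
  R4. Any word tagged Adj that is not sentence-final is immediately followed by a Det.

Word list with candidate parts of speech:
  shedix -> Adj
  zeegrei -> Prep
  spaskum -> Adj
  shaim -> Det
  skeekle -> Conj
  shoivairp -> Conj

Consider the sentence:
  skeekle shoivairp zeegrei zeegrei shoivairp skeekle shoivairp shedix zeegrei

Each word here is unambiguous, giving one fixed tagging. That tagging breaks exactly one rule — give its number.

4

Fixed tagging: Conj Conj Prep Prep Conj Conj Conj Adj Prep.
Applying the rules: R1 pass, R2 pass, R3 pass, R4 fail.
Only rule 4 fails.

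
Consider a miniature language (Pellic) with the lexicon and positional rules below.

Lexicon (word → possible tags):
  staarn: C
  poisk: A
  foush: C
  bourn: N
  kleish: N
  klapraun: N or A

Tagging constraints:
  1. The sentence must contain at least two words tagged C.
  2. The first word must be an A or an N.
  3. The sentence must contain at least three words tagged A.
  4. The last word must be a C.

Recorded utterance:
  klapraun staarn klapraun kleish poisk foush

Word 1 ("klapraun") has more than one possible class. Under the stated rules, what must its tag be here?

Candidates per position — 1:klapraun {N,A}; 2:staarn {C}; 3:klapraun {N,A}; 4:kleish {N}; 5:poisk {A}; 6:foush {C}.
Position 1: tagging it N would leave rule 3 unsatisfiable, so it must be A.
Position 3: tagging it N would leave rule 3 unsatisfiable, so it must be A.
So the tagging must be: A C A N A C.
Check: rule 1 satisfied; rule 2 satisfied; rule 3 satisfied; rule 4 satisfied.

A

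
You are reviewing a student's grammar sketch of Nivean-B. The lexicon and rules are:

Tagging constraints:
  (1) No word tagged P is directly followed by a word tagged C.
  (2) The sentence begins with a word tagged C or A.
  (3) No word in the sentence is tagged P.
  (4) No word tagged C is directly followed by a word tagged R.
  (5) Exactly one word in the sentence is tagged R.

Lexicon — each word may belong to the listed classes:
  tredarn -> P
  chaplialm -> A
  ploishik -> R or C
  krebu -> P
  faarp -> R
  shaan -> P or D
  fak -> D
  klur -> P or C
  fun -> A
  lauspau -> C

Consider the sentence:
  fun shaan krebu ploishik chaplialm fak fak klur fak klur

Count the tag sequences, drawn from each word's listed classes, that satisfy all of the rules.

0

Candidates per position — 1:fun {A}; 2:shaan {P,D}; 3:krebu {P}; 4:ploishik {R,C}; 5:chaplialm {A}; 6:fak {D}; 7:fak {D}; 8:klur {P,C}; 9:fak {D}; 10:klur {P,C}.
There are 16 candidate sequences in total.
Rule 3 cannot be satisfied by any choice of tags from the lexicon.
So there is no consistent tagging.
Count = 0.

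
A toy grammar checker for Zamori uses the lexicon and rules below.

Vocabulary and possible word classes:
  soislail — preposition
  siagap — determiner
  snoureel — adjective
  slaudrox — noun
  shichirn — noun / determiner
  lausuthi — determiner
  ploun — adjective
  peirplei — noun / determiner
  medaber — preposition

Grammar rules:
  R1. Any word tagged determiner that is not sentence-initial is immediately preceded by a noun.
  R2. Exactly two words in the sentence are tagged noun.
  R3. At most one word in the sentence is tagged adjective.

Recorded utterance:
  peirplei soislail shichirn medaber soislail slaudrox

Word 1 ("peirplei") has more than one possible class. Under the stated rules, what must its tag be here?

Candidates per position — 1:peirplei {noun,determiner}; 2:soislail {preposition}; 3:shichirn {noun,determiner}; 4:medaber {preposition}; 5:soislail {preposition}; 6:slaudrox {noun}.
If word 3 were determiner, no tagging could satisfy rule 1; so word 3 is noun.
If word 1 were noun, no tagging could satisfy rule 2; so word 1 is determiner.
So the tagging must be: determiner preposition noun preposition preposition noun.
Rule-by-rule: rule 1 holds; rule 2 holds; rule 3 holds.

determiner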